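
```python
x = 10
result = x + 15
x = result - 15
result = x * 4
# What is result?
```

Trace:
`x = 10` → x = 10
`result = x + 15` → result = 25
`x = result - 15` → x = 10
`result = x * 4` → result = 40
So result = 40

Answer: 40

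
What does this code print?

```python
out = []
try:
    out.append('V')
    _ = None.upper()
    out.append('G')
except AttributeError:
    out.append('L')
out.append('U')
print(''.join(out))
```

Execution trace: 'V' (try body) → 'L' (except AttributeError) → 'U' (after the try/except). Output: VLU

Answer: VLU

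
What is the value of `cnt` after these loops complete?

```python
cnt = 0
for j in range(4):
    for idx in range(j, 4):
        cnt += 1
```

Upper triangle: 4 + 3 + ... + 1
`cnt` takes the values: 0 → 1 → 2 → 3 → 4 → 5 → 6 → 7 → 8 → 9 → 10

Answer: 10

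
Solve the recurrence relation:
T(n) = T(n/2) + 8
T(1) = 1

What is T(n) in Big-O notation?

Each step divides n by 2 and adds 8. After log_2(n) steps we reach T(1)=1. So T(n) = 8·log_2(n) + 1 = O(log n).

Answer: O(log n)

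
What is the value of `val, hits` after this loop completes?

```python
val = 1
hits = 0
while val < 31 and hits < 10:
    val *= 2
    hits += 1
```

Double until >= 31 or 10 iterations
`val, hits` takes the values: (1, 0) → (2, 0) → (2, 1) → (4, 1) → (4, 2) → (8, 2) → (8, 3) → (16, 3) → (16, 4) → (32, 4) → (32, 5)

Answer: 32, 5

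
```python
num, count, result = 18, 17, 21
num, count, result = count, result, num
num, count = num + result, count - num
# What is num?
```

Trace:
`num, count, result = 18, 17, 21` → num = 18; count = 17; result = 21
`num, count, result = count, result, num` → num = 17; count = 21; result = 18
`num, count = num + result, count - num` → num = 35; count = 4
So num = 35

Answer: 35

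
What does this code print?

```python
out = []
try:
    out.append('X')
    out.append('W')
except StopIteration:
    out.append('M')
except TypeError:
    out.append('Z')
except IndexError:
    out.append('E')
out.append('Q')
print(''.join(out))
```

Execution trace: 'X' (try body) → 'W' (try body, no exception) → 'Q' (after the try/except). Output: XWQ

Answer: XWQ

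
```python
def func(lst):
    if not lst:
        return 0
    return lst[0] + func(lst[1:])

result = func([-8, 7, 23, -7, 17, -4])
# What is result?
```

(-8) + 7 + 23 + (-7) + 17 + (-4) + 0 = 28

Answer: 28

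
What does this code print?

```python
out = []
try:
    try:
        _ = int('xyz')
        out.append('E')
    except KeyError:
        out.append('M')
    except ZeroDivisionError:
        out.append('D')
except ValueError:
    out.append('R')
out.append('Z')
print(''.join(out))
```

Execution trace: 'R' (outer except ValueError) → 'Z' (after the try/except). Output: RZ

Answer: RZ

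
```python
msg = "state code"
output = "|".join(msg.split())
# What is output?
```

Trace:
`msg = "state code"` → msg = 'state code'
`output = "|".join(msg.split())` → output = 'state|code'
So output = 'state|code'

Answer: 'state|code'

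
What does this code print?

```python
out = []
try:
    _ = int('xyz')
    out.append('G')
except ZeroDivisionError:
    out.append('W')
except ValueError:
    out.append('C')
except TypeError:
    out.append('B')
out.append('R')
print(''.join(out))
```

Execution trace: 'C' (except ValueError) → 'R' (after the try/except). Output: CR

Answer: CR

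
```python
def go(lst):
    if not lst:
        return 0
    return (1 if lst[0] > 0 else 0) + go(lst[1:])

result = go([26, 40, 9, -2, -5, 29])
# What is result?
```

Count of positive elements in [26, 40, 9, -2, -5, 29] = 4

Answer: 4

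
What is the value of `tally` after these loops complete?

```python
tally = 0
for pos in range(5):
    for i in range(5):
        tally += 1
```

5 * 5 = 25
`tally` takes the values: 0 → 1 → 2 → 3 → 4 → 5 → 6 → 7 → 8 → 9 → 10 → 11 → 12 → 13 → 14 → 15 → 16 → 17 → 18 → 19 → 20 → 21 → 22 → 23 → 24 → 25

Answer: 25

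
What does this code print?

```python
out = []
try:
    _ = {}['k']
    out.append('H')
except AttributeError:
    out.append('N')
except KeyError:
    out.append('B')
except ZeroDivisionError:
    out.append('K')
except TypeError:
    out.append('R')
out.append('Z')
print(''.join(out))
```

Execution trace: 'B' (except KeyError) → 'Z' (after the try/except). Output: BZ

Answer: BZ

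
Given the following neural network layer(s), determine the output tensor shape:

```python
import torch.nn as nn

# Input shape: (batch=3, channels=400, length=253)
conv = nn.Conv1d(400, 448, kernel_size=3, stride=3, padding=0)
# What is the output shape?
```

Input: (3, 400, 253) -> Output: (3, 448, 84)

Answer: (3, 448, 84)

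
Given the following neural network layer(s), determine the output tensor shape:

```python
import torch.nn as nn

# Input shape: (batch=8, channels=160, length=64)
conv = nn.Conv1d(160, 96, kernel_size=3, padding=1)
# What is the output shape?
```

Input: (8, 160, 64) -> Output: (8, 96, 64)

Answer: (8, 96, 64)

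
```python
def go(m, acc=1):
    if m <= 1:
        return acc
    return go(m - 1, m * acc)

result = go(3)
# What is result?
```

Accumulator trace (n, acc): (3, 1) -> (2, 3) -> (1, 6) -> return 6

Answer: 6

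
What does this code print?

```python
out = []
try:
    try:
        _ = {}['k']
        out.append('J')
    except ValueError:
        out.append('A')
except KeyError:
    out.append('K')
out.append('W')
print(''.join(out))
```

Execution trace: 'K' (outer except KeyError) → 'W' (after the try/except). Output: KW

Answer: KW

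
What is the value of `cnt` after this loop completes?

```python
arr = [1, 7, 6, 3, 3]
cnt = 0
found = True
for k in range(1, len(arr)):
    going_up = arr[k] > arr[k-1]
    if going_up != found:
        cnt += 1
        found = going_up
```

Count direction changes in [1, 7, 6, 3, 3]
`cnt` takes the values: 0 → 1

Answer: 1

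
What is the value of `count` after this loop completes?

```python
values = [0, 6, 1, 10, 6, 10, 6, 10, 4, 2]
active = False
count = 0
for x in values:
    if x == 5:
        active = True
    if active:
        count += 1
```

Count elements after first 5 in [0, 6, 1, 10, 6, 10, 6, 10, 4, 2]
`count` takes the values: 0

Answer: 0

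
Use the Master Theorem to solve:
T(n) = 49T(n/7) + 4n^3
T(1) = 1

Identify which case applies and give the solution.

a=49, b=7, f(n)=4n^3. log_7(49) = 2. Since c=3 > 2 and the regularity condition holds (49(n/7)^3 = (49/7^3)n^3 with 49/7^3 < 1), Case 3 applies: T(n) = Θ(f(n)) = O(n^3).

Answer: O(n^3) - Case 3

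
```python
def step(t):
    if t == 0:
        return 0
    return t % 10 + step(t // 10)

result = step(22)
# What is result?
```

Sum of digits of 22: 2 + 2 = 4

Answer: 4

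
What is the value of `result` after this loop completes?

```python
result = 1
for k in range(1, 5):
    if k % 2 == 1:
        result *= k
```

Product of odd numbers 1 to 4
`result` takes the values: 1 → 3

Answer: 3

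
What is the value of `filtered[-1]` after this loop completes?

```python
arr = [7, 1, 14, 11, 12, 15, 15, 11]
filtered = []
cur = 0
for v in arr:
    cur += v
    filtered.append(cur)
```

Cumulative sum ends at 86
`filtered` takes the values: [] → [7] → [7, 8] → [7, 8, 22] → [7, 8, 22, 33] → [7, 8, 22, 33, 45] → [7, 8, 22, 33, 45, 60] → [7, 8, 22, 33, 45, 60, 75] → [7, 8, 22, 33, 45, 60, 75, 86]
So `filtered[-1]` = 86

Answer: 86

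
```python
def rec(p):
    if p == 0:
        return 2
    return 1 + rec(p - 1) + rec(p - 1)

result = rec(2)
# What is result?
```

rec(p) = 1 + 2·rec(p-1), rec(0)=2. Closed form: (2+1)·2^2 - 1 = 11.

Answer: 11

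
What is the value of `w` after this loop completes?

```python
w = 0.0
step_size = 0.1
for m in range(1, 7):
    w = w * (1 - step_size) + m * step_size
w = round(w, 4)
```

Moving average with lr=0.1
`w` takes the values: 0.0 → 0.1 → 0.29 → 0.561 → 0.9049 → 1.31441 → 1.782969 → 1.783

Answer: 1.783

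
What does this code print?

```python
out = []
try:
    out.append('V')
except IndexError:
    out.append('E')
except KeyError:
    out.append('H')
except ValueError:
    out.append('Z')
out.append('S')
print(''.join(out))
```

Execution trace: 'V' (try body, no exception) → 'S' (after the try/except). Output: VS

Answer: VS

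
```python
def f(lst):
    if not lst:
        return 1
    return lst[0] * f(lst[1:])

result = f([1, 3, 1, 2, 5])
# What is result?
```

Product over [1, 3, 1, 2, 5] = 1 * 3 * 1 * 2 * 5 = 30

Answer: 30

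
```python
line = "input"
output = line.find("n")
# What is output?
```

Trace:
`line = "input"` → line = 'input'
`output = line.find("n")` → output = 1
So output = 1

Answer: 1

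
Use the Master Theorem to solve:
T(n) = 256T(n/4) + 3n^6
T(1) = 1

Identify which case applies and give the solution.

a=256, b=4, f(n)=3n^6. log_4(256) = 4. Since c=6 > 4 and the regularity condition holds (256(n/4)^6 = (256/4^6)n^6 with 256/4^6 < 1), Case 3 applies: T(n) = Θ(f(n)) = O(n^6).

Answer: O(n^6) - Case 3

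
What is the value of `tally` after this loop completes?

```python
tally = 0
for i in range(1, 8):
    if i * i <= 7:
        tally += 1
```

Count numbers where i² ≤ 7
`tally` takes the values: 0 → 1 → 2

Answer: 2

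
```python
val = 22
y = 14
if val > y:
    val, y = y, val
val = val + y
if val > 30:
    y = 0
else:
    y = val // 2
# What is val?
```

Trace:
`val = 22` → val = 22
`y = 14` → y = 14
`if val > y: ...` → val > y is True → val = 14; y = 22
`val = val + y` → val = 36
`if val > 30: ...` → val > 30 is True → y = 0
So val = 36

Answer: 36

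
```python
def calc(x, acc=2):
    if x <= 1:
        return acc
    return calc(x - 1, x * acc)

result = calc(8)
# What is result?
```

Accumulator trace (n, acc): (8, 2) -> (7, 16) -> (6, 112) -> (5, 672) -> (4, 3360) -> (3, 13440) -> (2, 40320) -> (1, 80640) -> return 80640

Answer: 80640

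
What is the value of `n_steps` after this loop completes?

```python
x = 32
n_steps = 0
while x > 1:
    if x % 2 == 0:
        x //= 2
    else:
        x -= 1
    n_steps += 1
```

Steps to reduce 32 to 1
`n_steps` takes the values: 0 → 1 → 2 → 3 → 4 → 5

Answer: 5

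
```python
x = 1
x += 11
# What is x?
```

Trace:
`x = 1` → x = 1
`x += 11` → x = 12
So x = 12

Answer: 12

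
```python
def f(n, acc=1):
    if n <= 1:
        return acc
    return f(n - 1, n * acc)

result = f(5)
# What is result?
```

Accumulator trace (n, acc): (5, 1) -> (4, 5) -> (3, 20) -> (2, 60) -> (1, 120) -> return 120

Answer: 120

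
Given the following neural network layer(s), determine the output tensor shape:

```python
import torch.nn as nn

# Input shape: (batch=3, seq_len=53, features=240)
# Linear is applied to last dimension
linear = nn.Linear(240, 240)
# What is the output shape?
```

Input: (3, 53, 240) -> Output: (3, 53, 240)

Answer: (3, 53, 240)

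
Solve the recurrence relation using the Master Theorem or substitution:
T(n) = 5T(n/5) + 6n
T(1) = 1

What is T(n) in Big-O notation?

By Master Theorem: a=5, b=5, f(n)=6n. Since log_5(5) = 1 and f(n) = Θ(n^1), Case 2 applies. T(n) = O(n log n).

Answer: O(n log n)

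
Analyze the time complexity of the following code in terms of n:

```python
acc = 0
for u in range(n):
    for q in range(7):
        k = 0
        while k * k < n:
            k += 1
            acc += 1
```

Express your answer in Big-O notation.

Each loop level contributes: n × 1 × √n. Multiplying the contributions gives O(n√n).

Answer: O(n√n)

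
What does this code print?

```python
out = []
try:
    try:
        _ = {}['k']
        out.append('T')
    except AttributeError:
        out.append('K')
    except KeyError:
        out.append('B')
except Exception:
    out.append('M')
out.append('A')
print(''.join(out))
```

Execution trace: 'B' (inner except KeyError) → 'A' (after the try/except). Output: BA

Answer: BA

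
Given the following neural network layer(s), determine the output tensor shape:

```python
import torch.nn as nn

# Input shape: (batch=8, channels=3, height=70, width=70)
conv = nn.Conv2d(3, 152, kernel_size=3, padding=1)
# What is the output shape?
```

Input: (8, 3, 70, 70) -> Output: (8, 152, 70, 70)

Answer: (8, 152, 70, 70)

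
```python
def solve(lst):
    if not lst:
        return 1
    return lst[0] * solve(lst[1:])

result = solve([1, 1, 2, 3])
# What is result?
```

Product over [1, 1, 2, 3] = 1 * 1 * 2 * 3 = 6

Answer: 6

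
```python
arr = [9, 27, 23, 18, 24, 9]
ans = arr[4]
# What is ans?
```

Trace:
`arr = [9, 27, 23, 18, 24, 9]` → arr = [9, 27, 23, 18, 24, 9]
`ans = arr[4]` → ans = 24
So ans = 24

Answer: 24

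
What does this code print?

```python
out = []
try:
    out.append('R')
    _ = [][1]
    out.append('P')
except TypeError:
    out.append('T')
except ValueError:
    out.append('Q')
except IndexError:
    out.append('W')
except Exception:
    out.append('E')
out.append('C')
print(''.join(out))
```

Execution trace: 'R' (try body) → 'W' (except IndexError) → 'C' (after the try/except). Output: RWC

Answer: RWC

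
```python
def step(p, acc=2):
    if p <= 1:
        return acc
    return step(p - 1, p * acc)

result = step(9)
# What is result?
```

Accumulator trace (n, acc): (9, 2) -> (8, 18) -> (7, 144) -> (6, 1008) -> (5, 6048) -> (4, 30240) -> (3, 120960) -> (2, 362880) -> (1, 725760) -> return 725760

Answer: 725760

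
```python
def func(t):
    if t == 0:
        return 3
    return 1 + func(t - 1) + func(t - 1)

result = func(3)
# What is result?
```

func(t) = 1 + 2·func(t-1), func(0)=3. Closed form: (3+1)·2^3 - 1 = 31.

Answer: 31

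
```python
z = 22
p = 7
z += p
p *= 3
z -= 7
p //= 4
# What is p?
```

Trace:
`z = 22` → z = 22
`p = 7` → p = 7
`z += p` → z = 29
`p *= 3` → p = 21
`z -= 7` → z = 22
`p //= 4` → p = 5
So p = 5

Answer: 5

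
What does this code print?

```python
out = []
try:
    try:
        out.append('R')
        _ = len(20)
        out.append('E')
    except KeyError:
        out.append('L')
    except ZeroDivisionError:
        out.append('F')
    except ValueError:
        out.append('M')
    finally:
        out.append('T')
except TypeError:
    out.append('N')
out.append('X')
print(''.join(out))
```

Execution trace: 'R' (try body) → 'T' (finally) → 'N' (outer except TypeError) → 'X' (after the try/except). Output: RTNX

Answer: RTNX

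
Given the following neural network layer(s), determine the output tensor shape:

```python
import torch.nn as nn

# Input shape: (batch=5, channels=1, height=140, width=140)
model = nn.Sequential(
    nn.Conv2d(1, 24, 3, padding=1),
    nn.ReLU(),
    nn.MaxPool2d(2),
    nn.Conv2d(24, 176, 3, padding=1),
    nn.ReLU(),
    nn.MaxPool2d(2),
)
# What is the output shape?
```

Input: (5, 1, 140, 140) -> after first Conv2d: (5, 24, 140, 140) -> after first MaxPool2d: (5, 24, 70, 70) -> after second Conv2d: (5, 176, 70, 70) -> Output: (5, 176, 35, 35)

Answer: (5, 176, 35, 35)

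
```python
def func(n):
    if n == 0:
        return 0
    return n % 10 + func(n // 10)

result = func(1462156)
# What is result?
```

Sum of digits of 1462156: 6 + 5 + 1 + 2 + 6 + 4 + 1 = 25

Answer: 25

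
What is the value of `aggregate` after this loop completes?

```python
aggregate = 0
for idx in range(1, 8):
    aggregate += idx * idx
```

Sum of squares 1² to 7² = 140
`aggregate` takes the values: 0 → 1 → 5 → 14 → 30 → 55 → 91 → 140

Answer: 140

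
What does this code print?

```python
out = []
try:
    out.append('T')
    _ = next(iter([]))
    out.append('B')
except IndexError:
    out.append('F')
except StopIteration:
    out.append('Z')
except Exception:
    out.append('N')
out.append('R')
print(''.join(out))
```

Execution trace: 'T' (try body) → 'Z' (except StopIteration) → 'R' (after the try/except). Output: TZR

Answer: TZR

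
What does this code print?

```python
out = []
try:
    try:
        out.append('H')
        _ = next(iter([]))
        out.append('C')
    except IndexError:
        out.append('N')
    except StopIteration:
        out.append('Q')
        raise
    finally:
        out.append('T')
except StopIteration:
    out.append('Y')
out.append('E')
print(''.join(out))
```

Execution trace: 'H' (inner try body) → 'Q' (inner except StopIteration) → 'T' (inner finally) → 'Y' (outer except StopIteration) → 'E' (after the try/except). Output: HQTYE

Answer: HQTYE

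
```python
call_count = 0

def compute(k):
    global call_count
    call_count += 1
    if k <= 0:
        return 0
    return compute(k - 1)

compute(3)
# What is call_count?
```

Linear recursion stepping by 1: 4 calls from k=3 down to ≤0.

Answer: 4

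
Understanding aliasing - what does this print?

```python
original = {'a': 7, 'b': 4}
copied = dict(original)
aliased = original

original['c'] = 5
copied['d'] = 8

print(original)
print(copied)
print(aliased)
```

Key concept: dict() creates copy, assignment creates alias.
Step by step:
`original = {'a': 7, 'b': 4}` → original = {'a': 7, 'b': 4}
`copied = dict(original)` → copied = {'a': 7, 'b': 4}
`aliased = original` → aliased = {'a': 7, 'b': 4} (same object as original)
`original['c'] = 5` → original = {'a': 7, 'b': 4, 'c': 5} (same object as aliased); aliased = {'a': 7, 'b': 4, 'c': 5} (same object as original)
`copied['d'] = 8` → copied = {'a': 7, 'b': 4, 'd': 8}
`print(original)` → prints {'a': 7, 'b': 4, 'c': 5}
`print(copied)` → prints {'a': 7, 'b': 4, 'd': 8}
`print(aliased)` → prints {'a': 7, 'b': 4, 'c': 5}

Answer:
{'a': 7, 'b': 4, 'c': 5}
{'a': 7, 'b': 4, 'd': 8}
{'a': 7, 'b': 4, 'c': 5}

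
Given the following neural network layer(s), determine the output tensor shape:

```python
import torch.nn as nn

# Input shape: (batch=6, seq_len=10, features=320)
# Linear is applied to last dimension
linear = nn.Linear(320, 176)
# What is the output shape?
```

Input: (6, 10, 320) -> Output: (6, 10, 176)

Answer: (6, 10, 176)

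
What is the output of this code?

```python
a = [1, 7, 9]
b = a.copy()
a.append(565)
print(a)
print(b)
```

Key concept: list.copy() creates independent copy.
Step by step:
`a = [1, 7, 9]` → a = [1, 7, 9]
`b = a.copy()` → b = [1, 7, 9]
`a.append(565)` → a = [1, 7, 9, 565]
`print(a)` → prints [1, 7, 9, 565]
`print(b)` → prints [1, 7, 9]

Answer:
[1, 7, 9, 565]
[1, 7, 9]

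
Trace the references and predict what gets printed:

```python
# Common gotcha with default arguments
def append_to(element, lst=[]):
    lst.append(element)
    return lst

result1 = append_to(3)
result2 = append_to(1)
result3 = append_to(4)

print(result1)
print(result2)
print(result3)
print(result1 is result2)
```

Key concept: mutable default argument gotcha.
Step by step:
`result1 = append_to(3)` → result1 = [3]
`result2 = append_to(1)` → result1 = [3, 1] (same object as result2); result2 = [3, 1] (same object as result1)
`result3 = append_to(4)` → result1 = [3, 1, 4] (same object as result2, result3); result2 = [3, 1, 4] (same object as result1, result3); result3 = [3, 1, 4] (same object as result1, result2)
`print(result1)` → prints [3, 1, 4]
`print(result2)` → prints [3, 1, 4]
`print(result3)` → prints [3, 1, 4]
`print(result1 is result2)` → prints True

Answer:
[3, 1, 4]
[3, 1, 4]
[3, 1, 4]
True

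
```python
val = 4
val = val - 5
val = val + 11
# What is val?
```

Trace:
`val = 4` → val = 4
`val = val - 5` → val = -1
`val = val + 11` → val = 10
So val = 10

Answer: 10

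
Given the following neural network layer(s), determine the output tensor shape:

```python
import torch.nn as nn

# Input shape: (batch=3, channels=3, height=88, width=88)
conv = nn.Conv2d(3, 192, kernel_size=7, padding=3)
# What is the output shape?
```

Input: (3, 3, 88, 88) -> Output: (3, 192, 88, 88)

Answer: (3, 192, 88, 88)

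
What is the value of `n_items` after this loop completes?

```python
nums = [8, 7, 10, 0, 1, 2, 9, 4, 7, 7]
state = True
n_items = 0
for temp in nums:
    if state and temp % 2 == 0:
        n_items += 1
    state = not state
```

Count even values at even positions
`n_items` takes the values: 0 → 1 → 2

Answer: 2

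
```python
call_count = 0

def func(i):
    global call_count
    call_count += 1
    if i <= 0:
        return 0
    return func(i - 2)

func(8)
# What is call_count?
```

Linear recursion stepping by 2: 5 calls from i=8 down to ≤0.

Answer: 5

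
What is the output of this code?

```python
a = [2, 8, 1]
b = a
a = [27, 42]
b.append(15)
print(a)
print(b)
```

Key concept: rebinding vs mutation: a is rebound to a new list, b still points at the original.
Step by step:
`a = [2, 8, 1]` → a = [2, 8, 1]
`b = a` → b = [2, 8, 1] (same object as a)
`a = [27, 42]` → a = [27, 42]
`b.append(15)` → b = [2, 8, 1, 15]
`print(a)` → prints [27, 42]
`print(b)` → prints [2, 8, 1, 15]

Answer:
[27, 42]
[2, 8, 1, 15]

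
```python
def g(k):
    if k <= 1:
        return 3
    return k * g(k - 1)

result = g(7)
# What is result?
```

g(7) = 7 * 6 * 5 * 4 * 3 * 2 * 3 = 15120

Answer: 15120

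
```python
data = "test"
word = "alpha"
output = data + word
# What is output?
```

Trace:
`data = "test"` → data = 'test'
`word = "alpha"` → word = 'alpha'
`output = data + word` → output = 'testalpha'
So output = 'testalpha'

Answer: 'testalpha'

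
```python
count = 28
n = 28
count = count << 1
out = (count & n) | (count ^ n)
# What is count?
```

Trace:
`count = 28` → count = 28
`n = 28` → n = 28
`count = count << 1` → count = 56
`out = (count & n) | (count ^ n)` → out = 60
So count = 56

Answer: 56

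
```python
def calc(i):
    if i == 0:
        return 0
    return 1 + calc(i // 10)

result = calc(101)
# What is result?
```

Count of digits of 101: 3

Answer: 3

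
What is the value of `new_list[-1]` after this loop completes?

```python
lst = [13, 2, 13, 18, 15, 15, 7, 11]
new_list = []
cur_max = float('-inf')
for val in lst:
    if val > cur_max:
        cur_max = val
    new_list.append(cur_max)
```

Running max ends at 18
`new_list` takes the values: [] → [13] → [13, 13] → [13, 13, 13] → [13, 13, 13, 18] → [13, 13, 13, 18, 18] → [13, 13, 13, 18, 18, 18] → [13, 13, 13, 18, 18, 18, 18] → [13, 13, 13, 18, 18, 18, 18, 18]
So `new_list[-1]` = 18

Answer: 18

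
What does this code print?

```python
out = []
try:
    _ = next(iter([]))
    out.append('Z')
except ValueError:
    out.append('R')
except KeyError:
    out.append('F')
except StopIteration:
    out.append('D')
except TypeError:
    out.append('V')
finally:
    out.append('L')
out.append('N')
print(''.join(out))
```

Execution trace: 'D' (except StopIteration) → 'L' (finally) → 'N' (after the try/except). Output: DLN

Answer: DLN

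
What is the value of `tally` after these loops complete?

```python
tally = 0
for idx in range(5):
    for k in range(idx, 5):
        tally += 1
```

Upper triangle: 5 + 4 + ... + 1
`tally` takes the values: 0 → 1 → 2 → 3 → 4 → 5 → 6 → 7 → 8 → 9 → 10 → 11 → 12 → 13 → 14 → 15

Answer: 15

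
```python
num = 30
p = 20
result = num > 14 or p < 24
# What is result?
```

Trace:
`num = 30` → num = 30
`p = 20` → p = 20
`result = num > 14 or p < 24` → result = True
So result = True

Answer: True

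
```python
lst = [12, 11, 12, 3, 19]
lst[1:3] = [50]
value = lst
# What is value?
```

Trace:
`lst = [12, 11, 12, 3, 19]` → lst = [12, 11, 12, 3, 19]
`lst[1:3] = [50]` → lst = [12, 50, 3, 19]
`value = lst` → value = [12, 50, 3, 19]
So value = [12, 50, 3, 19]

Answer: [12, 50, 3, 19]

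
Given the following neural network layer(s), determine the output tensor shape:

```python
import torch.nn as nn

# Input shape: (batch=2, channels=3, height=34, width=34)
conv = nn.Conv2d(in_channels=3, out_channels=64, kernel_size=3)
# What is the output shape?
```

Input: (2, 3, 34, 34) -> Output: (2, 64, 32, 32)

Answer: (2, 64, 32, 32)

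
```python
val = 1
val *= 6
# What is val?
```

Trace:
`val = 1` → val = 1
`val *= 6` → val = 6
So val = 6

Answer: 6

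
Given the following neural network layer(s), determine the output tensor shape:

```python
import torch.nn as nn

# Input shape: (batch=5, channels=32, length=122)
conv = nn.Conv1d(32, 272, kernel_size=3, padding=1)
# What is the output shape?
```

Input: (5, 32, 122) -> Output: (5, 272, 122)

Answer: (5, 272, 122)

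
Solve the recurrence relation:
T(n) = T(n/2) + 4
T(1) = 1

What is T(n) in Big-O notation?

Each step divides n by 2 and adds 4. After log_2(n) steps we reach T(1)=1. So T(n) = 4·log_2(n) + 1 = O(log n).

Answer: O(log n)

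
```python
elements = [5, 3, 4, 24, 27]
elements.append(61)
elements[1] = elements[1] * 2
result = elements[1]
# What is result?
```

Trace:
`elements = [5, 3, 4, 24, 27]` → elements = [5, 3, 4, 24, 27]
`elements.append(61)` → elements = [5, 3, 4, 24, 27, 61]
`elements[1] = elements[1] * 2` → elements = [5, 6, 4, 24, 27, 61]
`result = elements[1]` → result = 6
So result = 6

Answer: 6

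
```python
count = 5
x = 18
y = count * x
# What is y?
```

Trace:
`count = 5` → count = 5
`x = 18` → x = 18
`y = count * x` → y = 90
So y = 90

Answer: 90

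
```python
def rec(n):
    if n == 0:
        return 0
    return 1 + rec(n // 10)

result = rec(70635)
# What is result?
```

Count of digits of 70635: 5

Answer: 5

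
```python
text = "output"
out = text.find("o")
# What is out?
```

Trace:
`text = "output"` → text = 'output'
`out = text.find("o")` → out = 0
So out = 0

Answer: 0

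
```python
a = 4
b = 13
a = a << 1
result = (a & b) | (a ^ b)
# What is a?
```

Trace:
`a = 4` → a = 4
`b = 13` → b = 13
`a = a << 1` → a = 8
`result = (a & b) | (a ^ b)` → result = 13
So a = 8

Answer: 8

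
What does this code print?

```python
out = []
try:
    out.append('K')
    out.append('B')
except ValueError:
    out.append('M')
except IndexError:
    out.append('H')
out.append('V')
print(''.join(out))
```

Execution trace: 'K' (try body) → 'B' (try body, no exception) → 'V' (after the try/except). Output: KBV

Answer: KBV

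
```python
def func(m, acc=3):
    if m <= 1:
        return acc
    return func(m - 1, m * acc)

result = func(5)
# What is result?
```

Accumulator trace (n, acc): (5, 3) -> (4, 15) -> (3, 60) -> (2, 180) -> (1, 360) -> return 360

Answer: 360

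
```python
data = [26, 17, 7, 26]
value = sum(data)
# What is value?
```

Trace:
`data = [26, 17, 7, 26]` → data = [26, 17, 7, 26]
`value = sum(data)` → value = 76
So value = 76

Answer: 76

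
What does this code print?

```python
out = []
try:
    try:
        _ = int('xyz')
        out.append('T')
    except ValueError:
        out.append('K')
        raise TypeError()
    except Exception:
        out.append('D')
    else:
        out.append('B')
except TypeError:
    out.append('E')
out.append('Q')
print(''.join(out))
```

Execution trace: 'K' (inner except ValueError) → 'E' (outer except TypeError) → 'Q' (after the try/except). Output: KEQ

Answer: KEQ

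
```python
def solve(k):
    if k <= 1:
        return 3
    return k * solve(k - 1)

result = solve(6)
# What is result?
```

solve(6) = 6 * 5 * 4 * 3 * 2 * 3 = 2160

Answer: 2160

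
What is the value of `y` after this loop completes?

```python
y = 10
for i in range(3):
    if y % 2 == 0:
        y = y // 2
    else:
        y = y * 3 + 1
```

Collatz-style transformation from 10
`y` takes the values: 10 → 5 → 16 → 8

Answer: 8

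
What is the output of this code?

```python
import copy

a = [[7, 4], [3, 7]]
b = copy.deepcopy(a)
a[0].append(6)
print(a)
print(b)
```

Key concept: deep copy is fully independent.
Step by step:
`a = [[7, 4], [3, 7]]` → a = [[7, 4], [3, 7]]
`b = copy.deepcopy(a)` → b = [[7, 4], [3, 7]]
`a[0].append(6)` → a = [[7, 4, 6], [3, 7]]
`print(a)` → prints [[7, 4, 6], [3, 7]]
`print(b)` → prints [[7, 4], [3, 7]]

Answer:
[[7, 4, 6], [3, 7]]
[[7, 4], [3, 7]]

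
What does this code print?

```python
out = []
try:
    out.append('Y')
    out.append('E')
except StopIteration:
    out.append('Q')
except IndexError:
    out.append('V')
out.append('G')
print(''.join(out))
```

Execution trace: 'Y' (try body) → 'E' (try body, no exception) → 'G' (after the try/except). Output: YEG

Answer: YEG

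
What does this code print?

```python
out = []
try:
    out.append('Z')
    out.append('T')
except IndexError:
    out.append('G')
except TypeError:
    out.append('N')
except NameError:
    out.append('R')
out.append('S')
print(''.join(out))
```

Execution trace: 'Z' (try body) → 'T' (try body, no exception) → 'S' (after the try/except). Output: ZTS

Answer: ZTS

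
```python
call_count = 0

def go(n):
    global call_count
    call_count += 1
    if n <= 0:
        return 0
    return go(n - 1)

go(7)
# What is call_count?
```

Linear recursion stepping by 1: 8 calls from n=7 down to ≤0.

Answer: 8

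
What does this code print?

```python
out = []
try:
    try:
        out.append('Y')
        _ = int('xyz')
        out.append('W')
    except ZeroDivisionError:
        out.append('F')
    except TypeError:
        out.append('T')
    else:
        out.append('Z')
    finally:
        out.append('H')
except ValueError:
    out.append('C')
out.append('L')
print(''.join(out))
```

Execution trace: 'Y' (inner try body) → 'H' (inner finally) → 'C' (outer except ValueError) → 'L' (after the try/except). Output: YHCL

Answer: YHCL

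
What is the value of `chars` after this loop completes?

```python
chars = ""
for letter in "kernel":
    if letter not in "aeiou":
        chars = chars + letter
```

Remove vowels from 'kernel'
`chars` takes the values: "" → "k" → "kr" → "krn" → "krnl"

Answer: "krnl"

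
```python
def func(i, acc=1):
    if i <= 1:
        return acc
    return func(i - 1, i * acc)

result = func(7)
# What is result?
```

Accumulator trace (n, acc): (7, 1) -> (6, 7) -> (5, 42) -> (4, 210) -> (3, 840) -> (2, 2520) -> (1, 5040) -> return 5040

Answer: 5040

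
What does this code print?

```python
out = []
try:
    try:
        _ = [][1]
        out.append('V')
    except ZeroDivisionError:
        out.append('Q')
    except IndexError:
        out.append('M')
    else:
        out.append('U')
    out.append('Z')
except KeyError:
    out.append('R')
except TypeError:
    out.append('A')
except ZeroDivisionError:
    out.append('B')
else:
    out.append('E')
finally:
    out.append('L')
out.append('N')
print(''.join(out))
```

Execution trace: 'M' (inner except IndexError) → 'Z' (try body, no exception) → 'E' (else) → 'L' (finally) → 'N' (after the try/except). Output: MZELN

Answer: MZELN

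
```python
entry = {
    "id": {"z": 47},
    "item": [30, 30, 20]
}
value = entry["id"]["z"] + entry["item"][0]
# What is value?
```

Trace:
`entry = { ...` → entry = {'id': {'z': 47}, 'item': [30, 30, 20]}
`value = entry["id"]["z"] + entry["item"][0]` → value = 77
So value = 77

Answer: 77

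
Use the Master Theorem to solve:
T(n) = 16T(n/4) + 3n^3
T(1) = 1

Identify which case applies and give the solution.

a=16, b=4, f(n)=3n^3. log_4(16) = 2. Since c=3 > 2 and the regularity condition holds (16(n/4)^3 = (16/4^3)n^3 with 16/4^3 < 1), Case 3 applies: T(n) = Θ(f(n)) = O(n^3).

Answer: O(n^3) - Case 3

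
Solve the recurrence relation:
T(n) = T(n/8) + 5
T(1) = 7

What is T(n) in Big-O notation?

Each step divides n by 8 and adds 5. After log_8(n) steps we reach T(1)=7. So T(n) = 5·log_8(n) + 7 = O(log n).

Answer: O(log n)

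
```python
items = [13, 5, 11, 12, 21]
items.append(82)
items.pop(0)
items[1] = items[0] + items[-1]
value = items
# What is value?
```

Trace:
`items = [13, 5, 11, 12, 21]` → items = [13, 5, 11, 12, 21]
`items.append(82)` → items = [13, 5, 11, 12, 21, 82]
`items.pop(0)` → items = [5, 11, 12, 21, 82]
`items[1] = items[0] + items[-1]` → items = [5, 87, 12, 21, 82]
`value = items` → value = [5, 87, 12, 21, 82]
So value = [5, 87, 12, 21, 82]

Answer: [5, 87, 12, 21, 82]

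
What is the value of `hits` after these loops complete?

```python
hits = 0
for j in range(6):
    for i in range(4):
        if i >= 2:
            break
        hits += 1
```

Inner breaks at 2, outer runs 6 times
`hits` takes the values: 0 → 1 → 2 → 3 → 4 → 5 → 6 → 7 → 8 → 9 → 10 → 11 → 12

Answer: 12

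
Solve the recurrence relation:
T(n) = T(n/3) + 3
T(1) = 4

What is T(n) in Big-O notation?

Each step divides n by 3 and adds 3. After log_3(n) steps we reach T(1)=4. So T(n) = 3·log_3(n) + 4 = O(log n).

Answer: O(log n)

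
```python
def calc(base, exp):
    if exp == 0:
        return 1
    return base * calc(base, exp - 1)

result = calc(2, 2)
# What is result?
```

calc(2, 2) = 2 * 2 = 4

Answer: 4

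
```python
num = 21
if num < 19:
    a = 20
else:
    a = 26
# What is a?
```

Trace:
`num = 21` → num = 21
`if num < 19: ...` → num < 19 is False, take else branch → a = 26
So a = 26

Answer: 26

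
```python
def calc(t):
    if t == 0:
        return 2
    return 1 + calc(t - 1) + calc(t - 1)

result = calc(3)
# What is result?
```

calc(t) = 1 + 2·calc(t-1), calc(0)=2. Closed form: (2+1)·2^3 - 1 = 23.

Answer: 23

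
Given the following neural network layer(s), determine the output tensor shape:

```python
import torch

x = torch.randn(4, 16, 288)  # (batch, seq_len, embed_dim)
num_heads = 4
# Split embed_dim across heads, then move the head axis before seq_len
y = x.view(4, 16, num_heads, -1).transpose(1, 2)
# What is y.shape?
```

Input: (4, 16, 288) -> head_dim = 288 // 4 = 72; after view: (4, 16, 4, 72) -> after transpose(1, 2): (4, 4, 16, 72) -> Output: (4, 4, 16, 72)

Answer: (4, 4, 16, 72)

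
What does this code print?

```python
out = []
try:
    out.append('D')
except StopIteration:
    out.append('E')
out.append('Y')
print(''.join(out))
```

Execution trace: 'D' (try body, no exception) → 'Y' (after the try/except). Output: DY

Answer: DY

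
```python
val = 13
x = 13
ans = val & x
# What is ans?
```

Trace:
`val = 13` → val = 13
`x = 13` → x = 13
`ans = val & x` → ans = 13
So ans = 13

Answer: 13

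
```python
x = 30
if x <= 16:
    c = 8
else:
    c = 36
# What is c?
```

Trace:
`x = 30` → x = 30
`if x <= 16: ...` → x <= 16 is False, take else branch → c = 36
So c = 36

Answer: 36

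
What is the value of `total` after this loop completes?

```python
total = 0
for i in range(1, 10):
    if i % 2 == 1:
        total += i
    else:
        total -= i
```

Add odd, subtract even
`total` takes the values: 0 → 1 → -1 → 2 → -2 → 3 → -3 → 4 → -4 → 5

Answer: 5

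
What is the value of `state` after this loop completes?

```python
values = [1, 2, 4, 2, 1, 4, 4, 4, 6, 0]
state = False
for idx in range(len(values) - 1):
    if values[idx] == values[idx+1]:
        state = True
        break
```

Check consecutive duplicates in [1, 2, 4, 2, 1, 4, 4, 4, 6, 0]
`state` takes the values: False → True

Answer: True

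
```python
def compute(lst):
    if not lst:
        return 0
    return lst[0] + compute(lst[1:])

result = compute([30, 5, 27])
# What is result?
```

30 + 5 + 27 + 0 = 62

Answer: 62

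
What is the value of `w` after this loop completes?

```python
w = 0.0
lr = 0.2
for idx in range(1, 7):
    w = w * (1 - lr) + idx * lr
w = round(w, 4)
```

Moving average with lr=0.2
`w` takes the values: 0.0 → 0.2 → 0.56 → 1.048 → 1.6384 → 2.31072 → 3.048576 → 3.0486

Answer: 3.0486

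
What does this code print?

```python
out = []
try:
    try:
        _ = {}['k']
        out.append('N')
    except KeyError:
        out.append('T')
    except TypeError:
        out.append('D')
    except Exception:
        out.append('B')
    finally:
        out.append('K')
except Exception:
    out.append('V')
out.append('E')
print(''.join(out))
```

Execution trace: 'T' (inner except KeyError) → 'K' (inner finally) → 'E' (after the try/except). Output: TKE

Answer: TKE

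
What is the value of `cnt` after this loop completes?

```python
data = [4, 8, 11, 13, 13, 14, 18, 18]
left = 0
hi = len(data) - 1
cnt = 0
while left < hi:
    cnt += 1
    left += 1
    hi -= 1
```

Iterations until pointers meet (list length 8)
`cnt` takes the values: 0 → 1 → 2 → 3 → 4

Answer: 4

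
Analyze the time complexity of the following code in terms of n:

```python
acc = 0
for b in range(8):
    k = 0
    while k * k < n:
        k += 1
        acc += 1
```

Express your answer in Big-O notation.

Each loop level contributes: 1 × √n. Multiplying the contributions gives O(√n).

Answer: O(√n)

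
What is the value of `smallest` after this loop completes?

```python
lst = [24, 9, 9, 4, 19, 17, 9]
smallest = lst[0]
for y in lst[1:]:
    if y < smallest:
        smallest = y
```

Minimum of [24, 9, 9, 4, 19, 17, 9]
`smallest` takes the values: 24 → 9 → 4

Answer: 4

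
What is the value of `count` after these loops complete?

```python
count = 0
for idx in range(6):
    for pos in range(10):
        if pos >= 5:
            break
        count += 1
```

Inner breaks at 5, outer runs 6 times
`count` takes the values: 0 → 1 → 2 → 3 → 4 → 5 → 6 → 7 → 8 → 9 → 10 → 11 → 12 → 13 → 14 → 15 → 16 → 17 → 18 → 19 → 20 → 21 → 22 → 23 → 24 → 25 → 26 → 27 → 28 → 29 → 30

Answer: 30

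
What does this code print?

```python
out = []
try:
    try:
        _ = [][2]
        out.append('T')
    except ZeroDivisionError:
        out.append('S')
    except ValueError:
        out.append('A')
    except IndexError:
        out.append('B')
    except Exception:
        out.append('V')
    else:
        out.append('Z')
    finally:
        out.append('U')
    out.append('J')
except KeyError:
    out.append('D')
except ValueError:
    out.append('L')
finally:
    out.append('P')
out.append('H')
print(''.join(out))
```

Execution trace: 'B' (inner except IndexError) → 'U' (inner finally) → 'J' (try body, no exception) → 'P' (finally) → 'H' (after the try/except). Output: BUJPH

Answer: BUJPH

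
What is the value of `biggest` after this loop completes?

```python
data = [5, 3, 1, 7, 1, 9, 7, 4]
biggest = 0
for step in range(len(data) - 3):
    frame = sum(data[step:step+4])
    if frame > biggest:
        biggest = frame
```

Max sum of 4-element window in [5, 3, 1, 7, 1, 9, 7, 4]
`biggest` takes the values: 0 → 16 → 18 → 24

Answer: 24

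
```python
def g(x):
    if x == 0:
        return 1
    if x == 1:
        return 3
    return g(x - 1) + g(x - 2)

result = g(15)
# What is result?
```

Build up from base cases: g(0)=1, g(1)=3, g(2)=4, g(3)=7, g(4)=11, g(5)=18, g(6)=29, ..., g(15)=2207

Answer: 2207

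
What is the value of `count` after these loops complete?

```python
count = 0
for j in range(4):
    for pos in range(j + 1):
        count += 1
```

Triangle: 1 + 2 + ... + 4
`count` takes the values: 0 → 1 → 2 → 3 → 4 → 5 → 6 → 7 → 8 → 9 → 10

Answer: 10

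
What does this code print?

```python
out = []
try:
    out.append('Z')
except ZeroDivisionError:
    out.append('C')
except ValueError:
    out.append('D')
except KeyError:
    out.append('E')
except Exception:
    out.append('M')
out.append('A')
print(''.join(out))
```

Execution trace: 'Z' (try body, no exception) → 'A' (after the try/except). Output: ZA

Answer: ZA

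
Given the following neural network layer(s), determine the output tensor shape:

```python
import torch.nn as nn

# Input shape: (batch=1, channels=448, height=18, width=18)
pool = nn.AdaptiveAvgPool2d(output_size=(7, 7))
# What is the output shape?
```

Input: (1, 448, 18, 18) -> Output: (1, 448, 7, 7)

Answer: (1, 448, 7, 7)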